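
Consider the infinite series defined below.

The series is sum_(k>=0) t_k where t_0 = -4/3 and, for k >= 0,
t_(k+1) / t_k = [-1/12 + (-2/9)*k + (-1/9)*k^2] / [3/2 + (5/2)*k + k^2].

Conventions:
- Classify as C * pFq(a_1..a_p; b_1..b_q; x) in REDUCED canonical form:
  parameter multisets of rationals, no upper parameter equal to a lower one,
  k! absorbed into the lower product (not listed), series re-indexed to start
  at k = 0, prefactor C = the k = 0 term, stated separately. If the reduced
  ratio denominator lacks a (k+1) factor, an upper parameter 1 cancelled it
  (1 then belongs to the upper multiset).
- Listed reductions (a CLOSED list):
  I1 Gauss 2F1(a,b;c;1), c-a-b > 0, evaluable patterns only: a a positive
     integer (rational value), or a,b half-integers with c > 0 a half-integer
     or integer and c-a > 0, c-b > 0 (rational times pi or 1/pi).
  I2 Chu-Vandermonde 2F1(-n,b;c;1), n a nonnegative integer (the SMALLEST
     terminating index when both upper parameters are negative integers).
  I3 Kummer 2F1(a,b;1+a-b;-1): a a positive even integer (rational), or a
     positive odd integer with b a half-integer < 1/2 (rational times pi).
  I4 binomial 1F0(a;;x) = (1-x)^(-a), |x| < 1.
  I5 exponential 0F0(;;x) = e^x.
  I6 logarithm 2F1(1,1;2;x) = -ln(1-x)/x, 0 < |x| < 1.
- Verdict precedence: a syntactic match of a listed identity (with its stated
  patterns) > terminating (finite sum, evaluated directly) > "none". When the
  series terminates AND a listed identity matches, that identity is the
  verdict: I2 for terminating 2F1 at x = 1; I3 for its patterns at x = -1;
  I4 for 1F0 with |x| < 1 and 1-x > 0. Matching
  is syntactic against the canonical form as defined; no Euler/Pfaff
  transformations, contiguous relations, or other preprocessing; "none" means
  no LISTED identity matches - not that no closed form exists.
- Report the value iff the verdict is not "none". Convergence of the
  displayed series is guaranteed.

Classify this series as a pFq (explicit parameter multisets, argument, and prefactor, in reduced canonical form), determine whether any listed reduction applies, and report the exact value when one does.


Canonical form: C = -4/3 times 1F0 with upper {1/2}, lower {-}, x = -1/9. Verdict: the binomial series (I4) matches (the 1F0 binomial series: exponent -1/2, x = -1/9). Its exact value is (-4/3) * (10/9)^(-1/2).

The tell: from the first term -4/3: the ratio is unreduced: k + 3/2 divides both sides (C = -4/3, x = -1/9).
Adjacent-term ratio: r(k) = (-1/9) * (k+1/2) / [(k+1)] - rational in k. x = (-1/9); t_0 = -4/3; negate the roots.


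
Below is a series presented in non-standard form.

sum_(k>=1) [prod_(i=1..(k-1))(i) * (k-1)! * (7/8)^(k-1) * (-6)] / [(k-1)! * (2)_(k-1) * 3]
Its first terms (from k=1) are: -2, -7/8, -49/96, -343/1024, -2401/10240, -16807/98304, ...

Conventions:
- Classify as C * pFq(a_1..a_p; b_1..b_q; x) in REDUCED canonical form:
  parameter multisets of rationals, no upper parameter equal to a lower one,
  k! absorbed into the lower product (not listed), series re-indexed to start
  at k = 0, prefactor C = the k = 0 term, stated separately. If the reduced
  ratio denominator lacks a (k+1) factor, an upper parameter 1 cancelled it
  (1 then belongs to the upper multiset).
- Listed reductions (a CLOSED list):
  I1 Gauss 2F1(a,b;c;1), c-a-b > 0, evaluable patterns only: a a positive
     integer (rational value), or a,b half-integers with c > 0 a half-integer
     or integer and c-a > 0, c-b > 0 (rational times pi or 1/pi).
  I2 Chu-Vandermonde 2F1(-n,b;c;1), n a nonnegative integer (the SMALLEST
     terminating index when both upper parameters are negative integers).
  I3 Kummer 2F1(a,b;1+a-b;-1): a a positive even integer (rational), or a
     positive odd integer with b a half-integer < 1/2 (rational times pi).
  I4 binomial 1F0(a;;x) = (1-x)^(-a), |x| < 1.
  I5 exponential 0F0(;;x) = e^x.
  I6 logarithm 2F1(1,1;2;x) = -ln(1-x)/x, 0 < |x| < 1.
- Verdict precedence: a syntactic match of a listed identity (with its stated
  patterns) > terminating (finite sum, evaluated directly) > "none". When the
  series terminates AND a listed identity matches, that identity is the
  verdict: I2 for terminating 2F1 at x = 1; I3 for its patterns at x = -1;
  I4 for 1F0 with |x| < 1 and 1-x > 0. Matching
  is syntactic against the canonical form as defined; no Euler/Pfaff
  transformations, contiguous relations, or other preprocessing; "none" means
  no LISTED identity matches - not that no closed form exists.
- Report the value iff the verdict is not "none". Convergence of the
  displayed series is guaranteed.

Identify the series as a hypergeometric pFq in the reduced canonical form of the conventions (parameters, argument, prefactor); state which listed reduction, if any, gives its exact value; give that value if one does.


The series (x = 7/8) is 2F1: upper {1, 1}, lower {2}, prefactor -2. Verdict: logarithm (I6) matches (the logarithm: parameters (1,1;2), x = 7/8). Exact value: (16/7) * ln(1/8).

Structural cue: with t_0 = -2, the running product (C = -2, x = 7/8) telescopes to a rising factorial.
Adjacent-term ratio: r(k) = (7/8) * (k+1) (k+1) / [(k+2) (k+1)] - rational in k. x = (7/8); t_0 = -2; negate the roots.


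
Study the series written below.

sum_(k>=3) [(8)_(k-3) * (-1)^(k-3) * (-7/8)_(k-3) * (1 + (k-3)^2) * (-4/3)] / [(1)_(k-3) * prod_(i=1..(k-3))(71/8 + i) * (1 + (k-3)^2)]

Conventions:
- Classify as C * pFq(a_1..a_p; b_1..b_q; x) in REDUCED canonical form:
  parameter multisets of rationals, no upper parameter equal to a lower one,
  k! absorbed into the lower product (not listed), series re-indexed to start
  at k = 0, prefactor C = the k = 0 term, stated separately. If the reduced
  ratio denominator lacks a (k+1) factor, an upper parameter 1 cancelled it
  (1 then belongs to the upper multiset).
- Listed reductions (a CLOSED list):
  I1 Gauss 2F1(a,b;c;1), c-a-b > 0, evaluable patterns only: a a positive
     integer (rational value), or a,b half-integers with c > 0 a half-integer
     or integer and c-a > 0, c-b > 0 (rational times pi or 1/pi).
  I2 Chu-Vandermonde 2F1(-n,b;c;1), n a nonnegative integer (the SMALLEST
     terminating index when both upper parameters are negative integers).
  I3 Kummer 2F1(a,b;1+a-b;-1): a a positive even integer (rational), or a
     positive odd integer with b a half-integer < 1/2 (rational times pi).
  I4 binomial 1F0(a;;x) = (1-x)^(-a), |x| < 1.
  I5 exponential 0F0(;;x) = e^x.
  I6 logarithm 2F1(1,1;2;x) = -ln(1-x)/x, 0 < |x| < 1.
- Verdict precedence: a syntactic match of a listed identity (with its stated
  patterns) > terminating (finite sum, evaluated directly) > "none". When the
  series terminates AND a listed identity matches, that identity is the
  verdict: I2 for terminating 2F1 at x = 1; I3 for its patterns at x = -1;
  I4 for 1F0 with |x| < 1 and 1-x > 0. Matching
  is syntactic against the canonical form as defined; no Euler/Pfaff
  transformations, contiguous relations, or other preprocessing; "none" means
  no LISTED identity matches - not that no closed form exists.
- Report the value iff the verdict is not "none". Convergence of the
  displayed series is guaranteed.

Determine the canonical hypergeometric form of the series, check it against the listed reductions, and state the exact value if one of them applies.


At argument -1: a 2F1 with upper {-7/8, 8}, lower {79/8}, scaled by C = -4/3. Verdict (x = -1): the Kummer evaluation I3 applies (x = -1; c = 79/8 equals 1+a-b for upper {-7/8, 8}: listed pattern). Value: -36707/16384.

Structural cue: x = (-1) and the lower running product (C = -4/3) is a rising factorial.
Consecutive-term ratio: r(k) = (-1) * (k-7/8) (k+8) / [(k+79/8) (k+1)] - poly over poly, x = (-1) from leading terms; C = -4/3 at k = 0.


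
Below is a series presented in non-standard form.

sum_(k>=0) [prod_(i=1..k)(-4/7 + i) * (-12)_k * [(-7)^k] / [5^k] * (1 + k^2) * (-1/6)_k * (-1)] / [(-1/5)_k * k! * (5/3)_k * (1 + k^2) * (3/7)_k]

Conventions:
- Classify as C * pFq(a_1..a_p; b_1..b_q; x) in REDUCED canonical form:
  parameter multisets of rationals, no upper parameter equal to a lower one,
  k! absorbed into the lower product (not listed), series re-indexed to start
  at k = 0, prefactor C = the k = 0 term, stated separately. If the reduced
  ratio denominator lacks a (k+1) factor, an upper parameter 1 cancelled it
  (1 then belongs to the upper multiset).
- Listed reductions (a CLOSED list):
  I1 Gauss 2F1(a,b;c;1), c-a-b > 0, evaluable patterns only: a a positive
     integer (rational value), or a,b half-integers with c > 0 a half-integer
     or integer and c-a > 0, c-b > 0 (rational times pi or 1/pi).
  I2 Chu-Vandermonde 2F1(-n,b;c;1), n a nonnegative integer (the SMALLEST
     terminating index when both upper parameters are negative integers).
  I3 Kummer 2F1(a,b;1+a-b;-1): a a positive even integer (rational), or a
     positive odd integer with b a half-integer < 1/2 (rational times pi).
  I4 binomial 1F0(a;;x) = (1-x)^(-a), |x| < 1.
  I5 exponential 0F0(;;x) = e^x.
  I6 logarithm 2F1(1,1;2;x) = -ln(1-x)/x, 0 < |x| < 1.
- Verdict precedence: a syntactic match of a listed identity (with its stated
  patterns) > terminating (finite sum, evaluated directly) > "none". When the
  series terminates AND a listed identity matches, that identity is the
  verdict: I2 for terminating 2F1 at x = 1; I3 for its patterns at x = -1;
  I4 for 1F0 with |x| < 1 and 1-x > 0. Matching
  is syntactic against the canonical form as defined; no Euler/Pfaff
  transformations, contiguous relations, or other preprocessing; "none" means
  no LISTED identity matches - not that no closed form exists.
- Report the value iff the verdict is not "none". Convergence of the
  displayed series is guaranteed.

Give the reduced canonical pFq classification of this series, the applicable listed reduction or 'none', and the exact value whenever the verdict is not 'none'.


Classification (C = -1): 2F2 with upper {-12, -1/6}, lower {-1/5, 5/3}, argument x = -7/5. Verdict: terminating - upper -12 stops the sum at k = 12; the 13 terms are added exactly. Exact value: -12591639727229890667837633/124308877998838838722560.

First insight: x = (-7/5) and k^2 + 1 divides numerator and denominator alike; C = -1, x = -7/5 after cancelling.
Term ratio: r(k) = (-7/5) * (k-12) (k-1/6) / [(k-1/5) (k+5/3) (k+1)] ; factor over Q: parameters, x = (-7/5), and C = -1.


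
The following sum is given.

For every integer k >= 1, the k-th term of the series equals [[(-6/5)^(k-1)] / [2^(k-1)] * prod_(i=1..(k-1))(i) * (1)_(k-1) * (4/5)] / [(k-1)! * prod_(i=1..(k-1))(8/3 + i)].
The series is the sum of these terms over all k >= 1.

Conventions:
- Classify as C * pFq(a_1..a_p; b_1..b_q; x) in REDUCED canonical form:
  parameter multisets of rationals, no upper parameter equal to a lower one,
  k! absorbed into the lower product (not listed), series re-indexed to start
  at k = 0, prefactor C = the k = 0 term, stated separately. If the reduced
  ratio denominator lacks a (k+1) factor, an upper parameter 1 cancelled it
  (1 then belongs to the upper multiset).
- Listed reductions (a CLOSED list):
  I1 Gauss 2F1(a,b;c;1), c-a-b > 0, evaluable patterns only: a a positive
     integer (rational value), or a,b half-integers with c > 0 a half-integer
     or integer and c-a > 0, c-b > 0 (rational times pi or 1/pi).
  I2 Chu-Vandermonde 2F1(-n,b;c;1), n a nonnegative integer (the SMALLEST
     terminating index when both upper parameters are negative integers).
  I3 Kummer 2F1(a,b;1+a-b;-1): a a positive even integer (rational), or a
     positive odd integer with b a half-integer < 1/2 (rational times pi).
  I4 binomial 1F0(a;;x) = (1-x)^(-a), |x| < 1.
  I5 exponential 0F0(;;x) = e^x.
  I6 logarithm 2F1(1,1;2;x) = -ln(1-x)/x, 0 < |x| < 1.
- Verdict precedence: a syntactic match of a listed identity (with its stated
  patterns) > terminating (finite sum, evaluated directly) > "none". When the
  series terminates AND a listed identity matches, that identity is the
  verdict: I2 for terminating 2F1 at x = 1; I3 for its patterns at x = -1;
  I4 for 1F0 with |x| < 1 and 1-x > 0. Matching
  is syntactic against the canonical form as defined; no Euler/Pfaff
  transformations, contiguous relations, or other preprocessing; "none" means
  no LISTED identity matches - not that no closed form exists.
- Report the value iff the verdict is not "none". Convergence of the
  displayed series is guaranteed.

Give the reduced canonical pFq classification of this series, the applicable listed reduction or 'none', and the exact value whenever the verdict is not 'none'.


The series (x = -3/5) is 2F1: upper {1, 1}, lower {11/3}, prefactor 4/5. Verdict: none here - no I1-I6 shape fits x = -3/5 with lower {11/3}.

Key step: t_0 = 4/5 here, and the running product (prefactor 4/5) telescopes to a rising factorial.
Ratio: r(k) = (-3/5) * (k+1) (k+1) / [(k+11/3) (k+1)] ; factor over Q: parameters, x = (-3/5), and C = 4/5.


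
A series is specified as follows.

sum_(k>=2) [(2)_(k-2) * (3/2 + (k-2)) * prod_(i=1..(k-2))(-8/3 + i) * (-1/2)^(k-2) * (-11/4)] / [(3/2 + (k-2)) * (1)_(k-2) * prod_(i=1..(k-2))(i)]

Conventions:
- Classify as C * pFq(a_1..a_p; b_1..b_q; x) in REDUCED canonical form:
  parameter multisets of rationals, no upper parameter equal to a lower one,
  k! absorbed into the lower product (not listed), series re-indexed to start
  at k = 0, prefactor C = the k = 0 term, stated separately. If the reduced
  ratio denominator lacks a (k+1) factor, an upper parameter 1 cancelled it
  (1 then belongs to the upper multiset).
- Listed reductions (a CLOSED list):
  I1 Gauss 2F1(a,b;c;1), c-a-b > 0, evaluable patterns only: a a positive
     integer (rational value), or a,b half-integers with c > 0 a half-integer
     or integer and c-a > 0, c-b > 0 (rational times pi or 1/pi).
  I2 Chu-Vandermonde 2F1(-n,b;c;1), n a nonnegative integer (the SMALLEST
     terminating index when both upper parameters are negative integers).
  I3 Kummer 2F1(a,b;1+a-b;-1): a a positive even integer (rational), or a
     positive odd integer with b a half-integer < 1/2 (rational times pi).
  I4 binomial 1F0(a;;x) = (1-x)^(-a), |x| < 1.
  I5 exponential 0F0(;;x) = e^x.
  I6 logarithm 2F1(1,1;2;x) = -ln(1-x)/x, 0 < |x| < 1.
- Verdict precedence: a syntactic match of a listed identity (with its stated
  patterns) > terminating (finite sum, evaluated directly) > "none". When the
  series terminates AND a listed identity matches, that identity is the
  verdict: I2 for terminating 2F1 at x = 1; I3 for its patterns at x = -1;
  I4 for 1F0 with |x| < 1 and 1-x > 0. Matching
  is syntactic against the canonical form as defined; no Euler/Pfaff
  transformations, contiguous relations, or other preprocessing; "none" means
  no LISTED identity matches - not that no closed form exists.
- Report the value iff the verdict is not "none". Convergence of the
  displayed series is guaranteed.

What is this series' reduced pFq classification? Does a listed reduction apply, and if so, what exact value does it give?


x = -1/2 here; the reduced form reads 2F1, upper {-5/3, 2}, lower {1}, C = -11/4. Verdict: none. No listed pattern accepts 2F1(-5/3, 2; 1; -1/2).

Key step: from the first term -11/4: the product of the first k integers (C = -11/4) is k!.
Adjacent-term ratio: r(k) = (-1/2) * (k-5/3) (k+2) / [(k+1) (k+1)] - rational; roots negated = parameters, x = (-1/2), C = -11/4.


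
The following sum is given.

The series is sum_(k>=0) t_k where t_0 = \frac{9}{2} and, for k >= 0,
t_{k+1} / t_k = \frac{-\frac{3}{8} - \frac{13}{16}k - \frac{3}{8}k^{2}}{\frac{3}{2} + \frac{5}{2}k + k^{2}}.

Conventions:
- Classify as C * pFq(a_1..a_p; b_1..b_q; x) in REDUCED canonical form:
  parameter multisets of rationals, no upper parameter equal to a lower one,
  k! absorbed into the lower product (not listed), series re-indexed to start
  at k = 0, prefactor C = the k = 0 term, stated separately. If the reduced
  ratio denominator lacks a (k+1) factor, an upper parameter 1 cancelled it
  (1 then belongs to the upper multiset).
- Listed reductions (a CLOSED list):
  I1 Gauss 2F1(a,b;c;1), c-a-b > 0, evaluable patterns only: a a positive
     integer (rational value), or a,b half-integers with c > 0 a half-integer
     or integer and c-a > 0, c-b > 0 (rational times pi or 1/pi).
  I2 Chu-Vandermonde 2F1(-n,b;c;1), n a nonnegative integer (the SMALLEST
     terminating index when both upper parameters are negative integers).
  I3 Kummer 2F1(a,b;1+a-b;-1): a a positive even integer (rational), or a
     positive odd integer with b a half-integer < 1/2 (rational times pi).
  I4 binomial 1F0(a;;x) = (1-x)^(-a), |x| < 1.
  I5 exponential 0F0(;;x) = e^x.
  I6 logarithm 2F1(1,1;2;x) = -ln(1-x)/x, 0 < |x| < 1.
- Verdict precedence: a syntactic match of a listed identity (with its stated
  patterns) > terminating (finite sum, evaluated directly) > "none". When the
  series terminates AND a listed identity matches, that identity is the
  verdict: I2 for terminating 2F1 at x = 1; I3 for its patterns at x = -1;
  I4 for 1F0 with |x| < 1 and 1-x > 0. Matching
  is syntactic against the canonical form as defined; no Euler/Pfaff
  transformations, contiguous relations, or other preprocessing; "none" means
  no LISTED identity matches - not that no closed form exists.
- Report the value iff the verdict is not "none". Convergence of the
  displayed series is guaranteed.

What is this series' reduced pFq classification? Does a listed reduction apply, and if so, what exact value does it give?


Reduced: x = -\frac{3}{8}, 1F0, upper = {\frac{2}{3}}, lower = {-}, C = \frac{9}{2}. Verdict at x = -\frac{3}{8}: binomial (I4) matches (the 1F0 binomial series: exponent -2/3, x = -\frac{3}{8}). Sum: \frac{9}{2} \cdot \left(\frac{11}{8}\right)^{-\frac{2}{3}}.

Key observation: t_0 being \frac{9}{2}, the expanded ratio factors over Q; C = 9/2, x = -3/8, roots give parameters.
Adjacent-term ratio: r(k) = -\frac{3}{8} * (k+\frac{2}{3}) / [(k+1)] - rational; roots negated = parameters, x = -\frac{3}{8}, C = \frac{9}{2}.


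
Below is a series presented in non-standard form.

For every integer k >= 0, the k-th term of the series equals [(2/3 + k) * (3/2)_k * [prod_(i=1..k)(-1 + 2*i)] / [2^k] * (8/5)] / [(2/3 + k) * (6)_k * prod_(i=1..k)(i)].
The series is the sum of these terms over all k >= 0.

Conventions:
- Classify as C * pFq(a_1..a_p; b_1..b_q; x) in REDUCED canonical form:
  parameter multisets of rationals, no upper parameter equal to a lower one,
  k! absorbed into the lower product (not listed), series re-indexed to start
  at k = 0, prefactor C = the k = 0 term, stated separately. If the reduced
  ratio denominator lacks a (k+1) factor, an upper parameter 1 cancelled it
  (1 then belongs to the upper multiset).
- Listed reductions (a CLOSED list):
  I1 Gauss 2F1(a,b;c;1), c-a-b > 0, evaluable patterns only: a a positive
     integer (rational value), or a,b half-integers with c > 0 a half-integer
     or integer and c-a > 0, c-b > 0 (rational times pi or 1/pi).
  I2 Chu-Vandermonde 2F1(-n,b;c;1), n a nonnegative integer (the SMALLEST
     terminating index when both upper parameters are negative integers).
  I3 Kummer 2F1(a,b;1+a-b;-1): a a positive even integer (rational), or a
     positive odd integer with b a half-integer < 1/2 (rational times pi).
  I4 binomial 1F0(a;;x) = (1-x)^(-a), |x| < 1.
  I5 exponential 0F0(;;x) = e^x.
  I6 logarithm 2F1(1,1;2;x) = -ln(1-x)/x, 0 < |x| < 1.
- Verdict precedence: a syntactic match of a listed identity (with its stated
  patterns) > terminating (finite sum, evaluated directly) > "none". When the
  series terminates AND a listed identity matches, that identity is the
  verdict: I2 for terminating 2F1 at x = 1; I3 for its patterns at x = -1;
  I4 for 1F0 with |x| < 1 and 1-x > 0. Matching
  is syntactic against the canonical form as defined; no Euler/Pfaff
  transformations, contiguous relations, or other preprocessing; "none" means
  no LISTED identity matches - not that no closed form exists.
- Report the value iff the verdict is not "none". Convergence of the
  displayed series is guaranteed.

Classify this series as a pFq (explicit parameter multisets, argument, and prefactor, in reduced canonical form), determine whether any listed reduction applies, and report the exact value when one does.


First insight: x = 1 and the odd product 1*3*...*(2k-1) (C = 8/5) is 2^k (1/2)_k.
Ratio: r(k) = 1 * (k+1/2) (k+3/2) / [(k+6) (k+1)] - rational; roots negated = parameters, x = 1, C = 8/5.

Prefactor 8/5, argument 1: 2F1 with upper {1/2, 3/2} over lower {6}. Verdict: Gauss's theorem I1 (half-integer case) fires (x = 1; upper {1/2, 3/2} half-integers, c = 6 in the evaluable pattern). Value: (65536/11025) / pi.


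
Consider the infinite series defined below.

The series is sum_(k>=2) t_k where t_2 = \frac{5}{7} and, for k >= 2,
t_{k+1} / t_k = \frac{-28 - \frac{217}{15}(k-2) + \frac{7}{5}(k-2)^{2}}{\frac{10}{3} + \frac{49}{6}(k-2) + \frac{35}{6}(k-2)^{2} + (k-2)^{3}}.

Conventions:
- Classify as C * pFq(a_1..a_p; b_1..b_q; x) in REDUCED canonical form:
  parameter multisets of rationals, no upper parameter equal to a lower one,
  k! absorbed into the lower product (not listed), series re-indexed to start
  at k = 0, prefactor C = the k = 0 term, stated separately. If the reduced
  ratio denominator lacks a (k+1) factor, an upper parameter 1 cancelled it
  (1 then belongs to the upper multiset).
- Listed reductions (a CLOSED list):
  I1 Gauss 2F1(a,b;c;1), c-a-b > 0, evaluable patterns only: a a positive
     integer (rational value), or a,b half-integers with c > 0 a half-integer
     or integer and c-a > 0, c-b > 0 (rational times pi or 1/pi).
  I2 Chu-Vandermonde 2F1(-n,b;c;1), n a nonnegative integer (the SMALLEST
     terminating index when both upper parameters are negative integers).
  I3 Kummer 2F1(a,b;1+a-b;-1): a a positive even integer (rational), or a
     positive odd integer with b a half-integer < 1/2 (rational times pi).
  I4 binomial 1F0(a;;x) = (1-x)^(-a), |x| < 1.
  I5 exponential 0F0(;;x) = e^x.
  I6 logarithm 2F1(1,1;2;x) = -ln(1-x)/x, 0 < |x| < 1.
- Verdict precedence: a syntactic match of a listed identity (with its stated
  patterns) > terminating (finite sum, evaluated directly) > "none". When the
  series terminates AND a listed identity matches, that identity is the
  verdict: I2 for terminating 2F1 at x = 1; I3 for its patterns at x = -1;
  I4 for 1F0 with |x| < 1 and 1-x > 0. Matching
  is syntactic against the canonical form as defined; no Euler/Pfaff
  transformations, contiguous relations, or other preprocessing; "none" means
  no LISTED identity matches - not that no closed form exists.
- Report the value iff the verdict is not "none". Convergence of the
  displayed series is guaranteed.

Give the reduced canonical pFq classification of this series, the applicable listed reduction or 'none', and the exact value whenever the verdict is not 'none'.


This is \frac{5}{7} * 2F2(-12, \frac{5}{3}; \frac{5}{6}, 4; \frac{7}{5}) in reduced canonical form. Verdict: terminating. (-12)_k vanishes past k = 12, leaving a 13-term sum, computed directly. Hence: \frac{337266828172621676873037259}{7202165745513160052490234375}.

Key step: x = \frac{7}{5} and the expanded ratio factors over Q; C = 5/7, x = 7/5, roots give parameters.
Adjacent-term ratio: r(k) = \frac{7}{5} * (k-12) (k+\frac{5}{3}) / [(k+\frac{5}{6}) (k+4) (k+1)] ; factor over Q: parameters, x = \frac{7}{5}, and C = \frac{5}{7}.


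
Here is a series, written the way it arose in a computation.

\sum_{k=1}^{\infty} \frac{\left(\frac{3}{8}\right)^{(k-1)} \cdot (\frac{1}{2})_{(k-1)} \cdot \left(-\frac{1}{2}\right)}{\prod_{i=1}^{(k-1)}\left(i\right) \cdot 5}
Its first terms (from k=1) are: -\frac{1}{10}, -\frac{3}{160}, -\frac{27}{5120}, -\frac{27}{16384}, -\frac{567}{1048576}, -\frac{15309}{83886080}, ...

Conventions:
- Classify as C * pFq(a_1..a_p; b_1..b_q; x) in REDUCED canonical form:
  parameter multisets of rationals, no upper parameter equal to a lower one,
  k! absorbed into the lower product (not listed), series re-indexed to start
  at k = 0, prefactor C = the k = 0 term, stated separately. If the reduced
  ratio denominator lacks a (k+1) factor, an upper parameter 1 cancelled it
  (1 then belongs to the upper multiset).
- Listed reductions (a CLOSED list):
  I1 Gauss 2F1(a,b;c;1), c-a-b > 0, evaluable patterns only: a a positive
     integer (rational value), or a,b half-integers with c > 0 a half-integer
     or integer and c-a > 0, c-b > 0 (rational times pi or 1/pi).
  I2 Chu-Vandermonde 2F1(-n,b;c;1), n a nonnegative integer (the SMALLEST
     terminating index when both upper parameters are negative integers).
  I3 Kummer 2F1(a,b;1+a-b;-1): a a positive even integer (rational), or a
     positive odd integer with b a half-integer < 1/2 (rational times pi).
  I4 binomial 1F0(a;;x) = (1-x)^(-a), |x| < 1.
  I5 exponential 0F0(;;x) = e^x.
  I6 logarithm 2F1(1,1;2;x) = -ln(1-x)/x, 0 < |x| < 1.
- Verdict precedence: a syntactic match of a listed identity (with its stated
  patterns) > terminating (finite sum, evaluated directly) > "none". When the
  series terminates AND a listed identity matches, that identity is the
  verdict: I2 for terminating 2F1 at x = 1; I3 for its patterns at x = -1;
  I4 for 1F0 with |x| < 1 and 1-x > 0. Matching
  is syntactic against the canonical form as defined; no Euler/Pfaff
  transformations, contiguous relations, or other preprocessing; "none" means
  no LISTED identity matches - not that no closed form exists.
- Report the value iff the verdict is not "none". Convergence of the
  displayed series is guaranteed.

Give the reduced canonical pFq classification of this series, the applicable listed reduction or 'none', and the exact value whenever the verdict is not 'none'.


Structural cue: x = \frac{3}{8} and the product of the first k integers (C = -1/10) is k!.
Consecutive-term ratio: r(k) = \frac{3}{8} * (k+\frac{1}{2}) / [(k+1)] - rational in k, leading ratio \frac{3}{8}; with t_0 = -\frac{1}{10}, classification follows.

This is -\frac{1}{10} * 1F0(\frac{1}{2}; -; \frac{3}{8}) in reduced canonical form. Verdict: the binomial series (I4) matches (the 1F0 binomial series: exponent -1/2, x = \frac{3}{8}). Exact value: \left(-\frac{1}{10}\right) \cdot \left(\frac{5}{8}\right)^{-\frac{1}{2}}.


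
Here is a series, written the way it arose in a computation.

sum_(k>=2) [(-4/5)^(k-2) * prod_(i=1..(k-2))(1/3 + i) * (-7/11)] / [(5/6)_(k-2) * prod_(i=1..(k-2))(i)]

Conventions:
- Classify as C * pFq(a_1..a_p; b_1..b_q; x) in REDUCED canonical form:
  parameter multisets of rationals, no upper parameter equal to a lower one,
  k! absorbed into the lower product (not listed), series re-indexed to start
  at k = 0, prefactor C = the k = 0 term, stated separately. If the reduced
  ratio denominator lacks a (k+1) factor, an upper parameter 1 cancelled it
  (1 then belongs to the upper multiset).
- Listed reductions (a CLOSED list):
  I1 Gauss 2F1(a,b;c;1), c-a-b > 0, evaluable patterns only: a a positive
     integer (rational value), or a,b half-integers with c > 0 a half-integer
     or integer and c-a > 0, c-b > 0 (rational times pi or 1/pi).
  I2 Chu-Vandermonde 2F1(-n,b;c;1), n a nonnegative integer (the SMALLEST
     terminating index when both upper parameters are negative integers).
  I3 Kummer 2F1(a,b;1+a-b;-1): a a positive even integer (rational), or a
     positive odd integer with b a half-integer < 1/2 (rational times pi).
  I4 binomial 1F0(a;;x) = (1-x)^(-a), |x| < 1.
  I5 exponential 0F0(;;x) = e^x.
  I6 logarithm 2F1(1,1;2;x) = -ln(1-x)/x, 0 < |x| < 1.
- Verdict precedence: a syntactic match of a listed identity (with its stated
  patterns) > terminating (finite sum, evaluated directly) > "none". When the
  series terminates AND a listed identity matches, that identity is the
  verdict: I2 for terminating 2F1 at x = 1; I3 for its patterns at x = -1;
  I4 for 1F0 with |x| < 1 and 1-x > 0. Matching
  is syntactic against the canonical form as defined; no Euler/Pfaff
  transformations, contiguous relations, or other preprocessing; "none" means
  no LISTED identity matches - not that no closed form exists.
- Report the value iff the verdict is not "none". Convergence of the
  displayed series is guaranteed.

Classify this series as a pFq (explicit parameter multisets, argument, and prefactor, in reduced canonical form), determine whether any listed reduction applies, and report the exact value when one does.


The series (x = -4/5) is 1F1: upper {4/3}, lower {5/6}, prefactor -7/11. Verdict: none here - no I1-I6 shape fits x = -4/5 with lower {5/6}.

Structural cue: t_0 being -7/11, the product of the first k integers (C = -7/11) is k!.
Term ratio: r(k) = (-4/5) * (k+4/3) / [(k+5/6) (k+1)] ; factor over Q: parameters, x = (-4/5), and C = -7/11.


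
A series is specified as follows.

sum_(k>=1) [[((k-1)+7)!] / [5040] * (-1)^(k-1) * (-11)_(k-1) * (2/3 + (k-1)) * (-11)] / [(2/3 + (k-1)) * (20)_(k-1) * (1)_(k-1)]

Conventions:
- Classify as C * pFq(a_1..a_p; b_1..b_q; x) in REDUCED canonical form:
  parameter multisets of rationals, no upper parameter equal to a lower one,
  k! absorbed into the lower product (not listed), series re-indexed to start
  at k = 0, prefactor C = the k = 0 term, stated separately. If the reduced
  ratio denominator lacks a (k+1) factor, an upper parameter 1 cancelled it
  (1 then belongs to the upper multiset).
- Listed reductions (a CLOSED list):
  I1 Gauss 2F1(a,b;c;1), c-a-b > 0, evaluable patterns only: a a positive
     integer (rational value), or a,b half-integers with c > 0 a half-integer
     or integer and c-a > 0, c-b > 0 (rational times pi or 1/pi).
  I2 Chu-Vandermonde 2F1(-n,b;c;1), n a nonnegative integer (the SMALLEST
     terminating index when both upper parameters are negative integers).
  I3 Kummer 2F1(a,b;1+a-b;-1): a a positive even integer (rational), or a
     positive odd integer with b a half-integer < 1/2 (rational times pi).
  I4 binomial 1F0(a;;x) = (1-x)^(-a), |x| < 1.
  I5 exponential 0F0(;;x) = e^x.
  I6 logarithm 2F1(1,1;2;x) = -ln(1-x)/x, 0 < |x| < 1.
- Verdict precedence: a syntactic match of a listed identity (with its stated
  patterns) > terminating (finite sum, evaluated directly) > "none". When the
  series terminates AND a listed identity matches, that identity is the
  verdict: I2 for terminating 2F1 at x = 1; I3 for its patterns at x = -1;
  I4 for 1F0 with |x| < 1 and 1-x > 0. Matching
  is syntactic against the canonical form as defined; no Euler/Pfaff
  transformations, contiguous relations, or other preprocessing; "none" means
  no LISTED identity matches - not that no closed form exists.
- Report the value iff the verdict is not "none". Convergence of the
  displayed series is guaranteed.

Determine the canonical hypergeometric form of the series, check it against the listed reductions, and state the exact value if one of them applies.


The series (x = -1) is 2F1: upper {-11, 8}, lower {20}, prefactor -11. Verdict: Kummer's theorem (I3) applies (x = -1; c = 20 equals 1+a-b for upper {-11, 8}: listed pattern). Value: -21318/35.

The tell: x = (-1) and k + 2/3 divides numerator and denominator alike; C = -11, x = -1 after cancelling.
Step ratio: r(k) = (-1) * (k-11) (k+8) / [(k+20) (k+1)] - rational in k. x = (-1); t_0 = -11; negate the roots.


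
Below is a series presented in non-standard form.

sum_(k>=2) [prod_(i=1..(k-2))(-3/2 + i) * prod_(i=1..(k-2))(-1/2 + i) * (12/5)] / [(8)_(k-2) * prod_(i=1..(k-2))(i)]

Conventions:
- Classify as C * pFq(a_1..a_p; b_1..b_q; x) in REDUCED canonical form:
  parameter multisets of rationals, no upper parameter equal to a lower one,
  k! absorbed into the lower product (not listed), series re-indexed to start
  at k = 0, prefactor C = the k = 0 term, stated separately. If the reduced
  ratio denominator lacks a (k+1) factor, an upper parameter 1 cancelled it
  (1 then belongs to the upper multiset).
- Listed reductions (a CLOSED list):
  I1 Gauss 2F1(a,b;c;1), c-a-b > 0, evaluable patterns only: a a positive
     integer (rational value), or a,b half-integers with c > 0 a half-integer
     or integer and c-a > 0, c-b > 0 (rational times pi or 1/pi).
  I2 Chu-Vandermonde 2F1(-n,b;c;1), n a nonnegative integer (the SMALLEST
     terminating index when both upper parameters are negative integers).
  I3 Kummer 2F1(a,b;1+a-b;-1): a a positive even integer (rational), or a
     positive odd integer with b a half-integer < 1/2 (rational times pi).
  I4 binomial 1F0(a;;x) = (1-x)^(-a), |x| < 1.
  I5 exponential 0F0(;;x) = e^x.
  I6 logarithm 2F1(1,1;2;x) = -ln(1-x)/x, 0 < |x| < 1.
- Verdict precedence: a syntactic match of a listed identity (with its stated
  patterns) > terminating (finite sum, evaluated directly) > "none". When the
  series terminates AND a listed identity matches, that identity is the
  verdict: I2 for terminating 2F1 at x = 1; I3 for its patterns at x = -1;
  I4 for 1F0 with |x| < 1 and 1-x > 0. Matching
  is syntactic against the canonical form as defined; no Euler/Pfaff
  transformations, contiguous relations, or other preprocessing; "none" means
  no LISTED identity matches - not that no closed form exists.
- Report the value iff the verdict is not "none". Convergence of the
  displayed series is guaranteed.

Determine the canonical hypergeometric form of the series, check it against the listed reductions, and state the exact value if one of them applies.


x = 1 here; the reduced form reads 2F1, upper {-1/2, 1/2}, lower {8}, C = 12/5. Verdict: Gauss (I1, half-integer pattern) fires (x = 1; upper {-1/2, 1/2} half-integers, c = 8 in the evaluable pattern). Exact value: (33554432/4601025) / pi.

The tell: from the first term 12/5: the running product (prefactor 12/5) telescopes to a rising factorial.
Step ratio: r(k) = 1 * (k-1/2) (k+1/2) / [(k+8) (k+1)] - rational in k, leading ratio 1; with t_0 = 12/5, classification follows.


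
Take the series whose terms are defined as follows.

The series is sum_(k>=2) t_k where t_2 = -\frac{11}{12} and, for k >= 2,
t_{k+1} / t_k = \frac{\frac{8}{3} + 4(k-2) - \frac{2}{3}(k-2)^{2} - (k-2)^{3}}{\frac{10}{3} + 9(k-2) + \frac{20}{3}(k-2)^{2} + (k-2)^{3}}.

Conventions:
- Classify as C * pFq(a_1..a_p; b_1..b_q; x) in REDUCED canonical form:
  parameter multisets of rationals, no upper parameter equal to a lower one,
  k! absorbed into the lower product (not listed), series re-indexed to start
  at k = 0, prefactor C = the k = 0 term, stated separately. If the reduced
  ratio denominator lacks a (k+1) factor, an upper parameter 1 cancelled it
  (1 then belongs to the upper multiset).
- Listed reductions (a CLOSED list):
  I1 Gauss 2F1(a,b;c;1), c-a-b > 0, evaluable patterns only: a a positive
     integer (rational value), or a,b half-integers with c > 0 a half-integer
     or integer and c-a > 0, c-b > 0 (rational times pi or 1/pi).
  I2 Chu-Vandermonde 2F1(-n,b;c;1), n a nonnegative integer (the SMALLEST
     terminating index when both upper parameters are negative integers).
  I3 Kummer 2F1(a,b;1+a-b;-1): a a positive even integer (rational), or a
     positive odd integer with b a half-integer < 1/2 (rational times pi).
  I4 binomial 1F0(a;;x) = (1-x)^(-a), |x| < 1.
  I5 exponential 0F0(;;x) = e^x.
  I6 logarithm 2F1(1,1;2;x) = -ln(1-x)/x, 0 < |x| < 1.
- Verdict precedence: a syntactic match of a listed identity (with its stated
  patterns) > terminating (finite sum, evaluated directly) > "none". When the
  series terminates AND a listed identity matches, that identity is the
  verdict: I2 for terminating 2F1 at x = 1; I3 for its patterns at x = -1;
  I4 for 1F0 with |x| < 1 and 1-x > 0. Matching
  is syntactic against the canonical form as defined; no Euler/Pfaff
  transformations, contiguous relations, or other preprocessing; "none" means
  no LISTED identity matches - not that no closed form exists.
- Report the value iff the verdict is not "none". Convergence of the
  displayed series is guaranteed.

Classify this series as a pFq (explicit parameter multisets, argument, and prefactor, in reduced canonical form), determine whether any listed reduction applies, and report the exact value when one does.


Canonical form: C = -\frac{11}{12} times 2F1 with upper {-2, 2}, lower {5}, x = -1. Verdict at x = -1: the Kummer evaluation I3 matches (x = -1; c = 5 equals 1+a-b for upper {-2, 2}: listed pattern). Sum: -\frac{11}{6}.

Key step: from the first term -\frac{11}{12}: factor the ratio over Q (C = -11/12): negated roots = parameters.
Step ratio: r(k) = -1 * (k-2) (k+2) / [(k+5) (k+1)] - rational in k, leading ratio -1; with t_0 = -\frac{11}{12}, classification follows.


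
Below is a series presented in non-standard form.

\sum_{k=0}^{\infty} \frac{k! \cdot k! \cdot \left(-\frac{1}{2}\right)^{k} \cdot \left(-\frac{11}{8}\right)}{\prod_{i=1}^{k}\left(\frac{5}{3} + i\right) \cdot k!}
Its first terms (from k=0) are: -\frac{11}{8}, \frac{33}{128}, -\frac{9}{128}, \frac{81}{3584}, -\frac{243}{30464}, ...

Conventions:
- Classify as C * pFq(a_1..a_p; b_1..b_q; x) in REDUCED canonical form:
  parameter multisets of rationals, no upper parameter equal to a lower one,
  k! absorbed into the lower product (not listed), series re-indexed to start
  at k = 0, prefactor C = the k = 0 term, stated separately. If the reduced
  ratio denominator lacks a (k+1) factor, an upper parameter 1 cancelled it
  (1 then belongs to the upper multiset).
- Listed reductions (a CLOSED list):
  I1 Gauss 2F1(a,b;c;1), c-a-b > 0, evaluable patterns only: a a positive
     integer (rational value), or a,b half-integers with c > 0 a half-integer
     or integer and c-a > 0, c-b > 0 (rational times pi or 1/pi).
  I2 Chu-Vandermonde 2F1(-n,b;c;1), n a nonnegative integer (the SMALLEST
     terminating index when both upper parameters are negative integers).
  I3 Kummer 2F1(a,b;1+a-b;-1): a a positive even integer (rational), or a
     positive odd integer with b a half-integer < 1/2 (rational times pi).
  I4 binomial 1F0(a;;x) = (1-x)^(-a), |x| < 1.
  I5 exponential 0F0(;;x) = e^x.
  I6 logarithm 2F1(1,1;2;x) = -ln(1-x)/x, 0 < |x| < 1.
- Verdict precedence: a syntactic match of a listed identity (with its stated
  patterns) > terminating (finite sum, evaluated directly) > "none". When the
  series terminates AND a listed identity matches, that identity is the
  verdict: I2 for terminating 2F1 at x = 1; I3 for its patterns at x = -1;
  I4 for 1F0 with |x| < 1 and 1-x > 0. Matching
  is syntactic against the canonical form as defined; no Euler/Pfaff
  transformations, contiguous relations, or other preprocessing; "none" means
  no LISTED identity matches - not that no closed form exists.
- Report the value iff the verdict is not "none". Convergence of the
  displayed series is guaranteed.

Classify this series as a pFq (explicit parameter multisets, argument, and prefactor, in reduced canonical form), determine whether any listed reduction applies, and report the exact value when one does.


Canonical form: C = -\frac{11}{8} times 2F1 with upper {1, 1}, lower {\frac{8}{3}}, x = -\frac{1}{2}. Verdict: none here - no I1-I6 shape fits x = -\frac{1}{2} with lower {\frac{8}{3}}.

Key step: with t_0 = -\frac{11}{8}, the lower running product (C = -11/8) is a rising factorial.
Step ratio: r(k) = -\frac{1}{2} * (k+1) (k+1) / [(k+\frac{8}{3}) (k+1)] ; factor over Q: parameters, x = -\frac{1}{2}, and C = -\frac{11}{8}.


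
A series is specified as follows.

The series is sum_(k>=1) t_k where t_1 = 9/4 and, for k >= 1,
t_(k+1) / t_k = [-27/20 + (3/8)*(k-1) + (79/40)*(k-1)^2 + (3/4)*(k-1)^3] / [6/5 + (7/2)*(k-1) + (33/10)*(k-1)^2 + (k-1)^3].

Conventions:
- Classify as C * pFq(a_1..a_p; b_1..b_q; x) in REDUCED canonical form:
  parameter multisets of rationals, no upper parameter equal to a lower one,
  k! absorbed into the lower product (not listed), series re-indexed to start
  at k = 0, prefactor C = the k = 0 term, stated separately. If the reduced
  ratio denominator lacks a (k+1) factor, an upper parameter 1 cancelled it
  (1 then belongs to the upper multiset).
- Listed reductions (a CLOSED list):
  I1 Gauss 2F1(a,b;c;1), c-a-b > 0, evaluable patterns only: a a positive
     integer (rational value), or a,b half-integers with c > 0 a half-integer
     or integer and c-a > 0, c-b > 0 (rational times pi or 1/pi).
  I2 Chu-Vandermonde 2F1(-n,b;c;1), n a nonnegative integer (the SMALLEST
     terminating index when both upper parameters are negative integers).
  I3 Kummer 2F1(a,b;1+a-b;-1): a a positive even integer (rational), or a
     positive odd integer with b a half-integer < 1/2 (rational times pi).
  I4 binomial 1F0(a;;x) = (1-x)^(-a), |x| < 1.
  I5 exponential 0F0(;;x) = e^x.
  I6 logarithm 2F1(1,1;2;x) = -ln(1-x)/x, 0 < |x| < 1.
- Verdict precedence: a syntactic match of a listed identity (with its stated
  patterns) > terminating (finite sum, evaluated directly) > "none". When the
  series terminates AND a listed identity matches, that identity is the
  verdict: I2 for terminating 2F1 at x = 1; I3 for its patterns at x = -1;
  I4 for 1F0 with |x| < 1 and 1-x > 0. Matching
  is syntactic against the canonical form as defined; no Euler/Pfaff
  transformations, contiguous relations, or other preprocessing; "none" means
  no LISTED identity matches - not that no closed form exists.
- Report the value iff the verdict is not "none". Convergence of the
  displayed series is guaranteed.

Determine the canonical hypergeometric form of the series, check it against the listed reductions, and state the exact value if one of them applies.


Canonical form: C = 9/4 times 2F1 with upper {-2/3, 9/5}, lower {4/5}, x = 3/4. Verdict: no listed reduction: x = 3/4 and upper {-2/3, 9/5} fail every I1-I6 pattern.

The tell: with t_0 = 9/4, the ratio is unreduced: k + 3/2 divides both sides (C = 9/4, x = 3/4).
Step ratio: r(k) = (3/4) * (k-2/3) (k+9/5) / [(k+4/5) (k+1)] - poly over poly, x = (3/4) from leading terms; C = 9/4 at k = 0.
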